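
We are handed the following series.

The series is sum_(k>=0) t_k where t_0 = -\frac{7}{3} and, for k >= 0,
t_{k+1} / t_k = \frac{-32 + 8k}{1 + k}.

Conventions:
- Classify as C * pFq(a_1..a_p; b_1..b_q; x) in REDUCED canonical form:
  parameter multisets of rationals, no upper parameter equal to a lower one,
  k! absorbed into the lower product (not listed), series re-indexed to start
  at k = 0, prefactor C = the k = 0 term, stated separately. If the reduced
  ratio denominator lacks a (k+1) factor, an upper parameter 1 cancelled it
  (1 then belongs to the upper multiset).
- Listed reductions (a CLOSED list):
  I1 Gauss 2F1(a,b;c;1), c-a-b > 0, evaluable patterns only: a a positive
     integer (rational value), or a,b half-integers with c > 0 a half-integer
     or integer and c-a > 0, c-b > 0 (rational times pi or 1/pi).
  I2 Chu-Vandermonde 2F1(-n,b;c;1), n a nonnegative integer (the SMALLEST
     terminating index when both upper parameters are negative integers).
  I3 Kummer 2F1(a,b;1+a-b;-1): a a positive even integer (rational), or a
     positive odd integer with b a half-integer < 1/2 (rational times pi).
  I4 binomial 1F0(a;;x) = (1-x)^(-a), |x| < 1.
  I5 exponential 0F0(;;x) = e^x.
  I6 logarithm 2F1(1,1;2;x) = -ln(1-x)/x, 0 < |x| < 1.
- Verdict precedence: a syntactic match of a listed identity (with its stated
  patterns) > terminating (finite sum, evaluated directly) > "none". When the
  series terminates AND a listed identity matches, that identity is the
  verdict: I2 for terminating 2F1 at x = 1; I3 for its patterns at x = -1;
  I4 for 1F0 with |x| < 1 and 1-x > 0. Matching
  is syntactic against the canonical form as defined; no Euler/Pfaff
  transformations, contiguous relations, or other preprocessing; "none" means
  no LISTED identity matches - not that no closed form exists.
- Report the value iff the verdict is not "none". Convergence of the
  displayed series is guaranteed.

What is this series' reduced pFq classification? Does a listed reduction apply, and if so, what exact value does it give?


x = 8 here; the reduced form reads 1F0, upper {-4}, lower {-}, C = -\frac{7}{3}. Verdict: terminating - upper -4 stops the sum at k = 4; the 5 terms are added exactly. Sum: -\frac{16807}{3}.

The tell: t_0 = -\frac{7}{3} here, and the expanded ratio factors over Q; C = -7/3, x = 8, roots give parameters.
Adjacent-term ratio: r(k) = 8 * (k-4) / [(k+1)] - rational; roots negated = parameters, x = 8, C = -\frac{7}{3}.


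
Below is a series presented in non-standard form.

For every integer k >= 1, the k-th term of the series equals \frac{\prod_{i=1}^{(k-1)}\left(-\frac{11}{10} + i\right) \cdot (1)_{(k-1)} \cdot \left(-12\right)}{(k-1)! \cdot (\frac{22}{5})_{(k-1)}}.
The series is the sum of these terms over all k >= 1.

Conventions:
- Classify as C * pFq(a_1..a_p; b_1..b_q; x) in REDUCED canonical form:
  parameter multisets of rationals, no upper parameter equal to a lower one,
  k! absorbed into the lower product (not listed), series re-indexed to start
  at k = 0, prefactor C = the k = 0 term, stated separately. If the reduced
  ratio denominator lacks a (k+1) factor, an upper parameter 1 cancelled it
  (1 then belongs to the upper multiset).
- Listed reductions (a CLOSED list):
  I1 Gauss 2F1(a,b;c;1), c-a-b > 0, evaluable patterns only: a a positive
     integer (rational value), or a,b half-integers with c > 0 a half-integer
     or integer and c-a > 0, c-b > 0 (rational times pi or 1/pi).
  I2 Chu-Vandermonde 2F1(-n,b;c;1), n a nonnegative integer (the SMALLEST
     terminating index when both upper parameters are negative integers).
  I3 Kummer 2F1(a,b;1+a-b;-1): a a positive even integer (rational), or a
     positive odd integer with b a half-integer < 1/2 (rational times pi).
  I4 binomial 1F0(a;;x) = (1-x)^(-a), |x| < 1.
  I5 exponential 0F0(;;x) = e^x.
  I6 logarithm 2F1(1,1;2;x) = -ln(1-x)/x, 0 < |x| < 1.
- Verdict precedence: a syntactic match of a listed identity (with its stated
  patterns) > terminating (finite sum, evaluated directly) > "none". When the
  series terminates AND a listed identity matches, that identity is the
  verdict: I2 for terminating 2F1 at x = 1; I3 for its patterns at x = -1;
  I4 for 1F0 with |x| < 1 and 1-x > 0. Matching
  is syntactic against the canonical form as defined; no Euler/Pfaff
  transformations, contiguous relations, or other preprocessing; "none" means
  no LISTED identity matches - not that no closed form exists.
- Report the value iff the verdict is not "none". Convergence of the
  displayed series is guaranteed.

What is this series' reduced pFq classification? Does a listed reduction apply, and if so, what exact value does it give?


Reduced: x = 1, 2F1, upper = {-\frac{1}{10}, 1}, lower = {\frac{22}{5}}, C = -12. Verdict: this is Gauss's theorem (I1) (x = 1: the Gamma ratio telescopes since c-a-b = 7/2 > 0 and a = 1 in Z>0). Exact value: -\frac{408}{35}.

Structural cue: from the first term -12: the running product (C = -12, x = 1) telescopes to a rising factorial.
Term ratio: r(k) = 1 * (k-\frac{1}{10}) (k+1) / [(k+\frac{22}{5}) (k+1)] - rational in k, leading ratio 1; with t_0 = -12, classification follows.


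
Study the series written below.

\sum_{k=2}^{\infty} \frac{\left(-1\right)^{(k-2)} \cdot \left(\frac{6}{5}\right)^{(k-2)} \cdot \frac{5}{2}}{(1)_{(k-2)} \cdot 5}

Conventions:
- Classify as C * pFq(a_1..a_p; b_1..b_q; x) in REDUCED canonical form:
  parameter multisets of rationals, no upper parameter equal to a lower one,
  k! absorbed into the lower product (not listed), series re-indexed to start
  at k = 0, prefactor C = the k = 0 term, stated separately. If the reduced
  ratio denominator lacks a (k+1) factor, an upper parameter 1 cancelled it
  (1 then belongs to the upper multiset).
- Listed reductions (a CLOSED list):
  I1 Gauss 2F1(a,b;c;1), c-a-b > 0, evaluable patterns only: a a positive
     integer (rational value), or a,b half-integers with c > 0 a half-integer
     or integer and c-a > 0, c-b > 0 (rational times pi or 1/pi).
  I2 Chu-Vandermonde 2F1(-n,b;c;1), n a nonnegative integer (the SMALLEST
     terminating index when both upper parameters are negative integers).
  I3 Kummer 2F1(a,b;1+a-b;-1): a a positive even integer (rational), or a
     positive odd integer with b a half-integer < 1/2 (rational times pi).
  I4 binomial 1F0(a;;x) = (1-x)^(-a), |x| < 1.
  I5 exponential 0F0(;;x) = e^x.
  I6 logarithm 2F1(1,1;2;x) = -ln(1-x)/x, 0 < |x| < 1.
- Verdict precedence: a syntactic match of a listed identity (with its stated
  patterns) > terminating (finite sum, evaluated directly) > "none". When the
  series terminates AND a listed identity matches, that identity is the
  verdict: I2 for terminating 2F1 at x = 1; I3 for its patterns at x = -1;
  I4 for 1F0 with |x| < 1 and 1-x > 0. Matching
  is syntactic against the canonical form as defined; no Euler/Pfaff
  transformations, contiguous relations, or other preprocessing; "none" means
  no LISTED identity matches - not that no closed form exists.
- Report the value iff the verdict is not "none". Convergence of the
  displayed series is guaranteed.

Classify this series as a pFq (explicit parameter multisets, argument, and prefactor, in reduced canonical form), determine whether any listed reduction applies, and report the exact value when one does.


Prefactor \frac{1}{2}, argument -\frac{6}{5}: 0F0 with upper {-} over lower {-}. Verdict at x = -\frac{6}{5}: the exponential series (I5) matches (the 0F0 exponential series at x = -\frac{6}{5}). Sum: \frac{1}{2} \cdot e^{-\frac{6}{5}}.

The tell: x = -\frac{6}{5} and (1)_k (C = 1/2, x = -6/5) is k! itself.
Term ratio: r(k) = -\frac{6}{5} * 1 / [(k+1)] - rational in k, leading ratio -\frac{6}{5}; with t_0 = \frac{1}{2}, classification follows.


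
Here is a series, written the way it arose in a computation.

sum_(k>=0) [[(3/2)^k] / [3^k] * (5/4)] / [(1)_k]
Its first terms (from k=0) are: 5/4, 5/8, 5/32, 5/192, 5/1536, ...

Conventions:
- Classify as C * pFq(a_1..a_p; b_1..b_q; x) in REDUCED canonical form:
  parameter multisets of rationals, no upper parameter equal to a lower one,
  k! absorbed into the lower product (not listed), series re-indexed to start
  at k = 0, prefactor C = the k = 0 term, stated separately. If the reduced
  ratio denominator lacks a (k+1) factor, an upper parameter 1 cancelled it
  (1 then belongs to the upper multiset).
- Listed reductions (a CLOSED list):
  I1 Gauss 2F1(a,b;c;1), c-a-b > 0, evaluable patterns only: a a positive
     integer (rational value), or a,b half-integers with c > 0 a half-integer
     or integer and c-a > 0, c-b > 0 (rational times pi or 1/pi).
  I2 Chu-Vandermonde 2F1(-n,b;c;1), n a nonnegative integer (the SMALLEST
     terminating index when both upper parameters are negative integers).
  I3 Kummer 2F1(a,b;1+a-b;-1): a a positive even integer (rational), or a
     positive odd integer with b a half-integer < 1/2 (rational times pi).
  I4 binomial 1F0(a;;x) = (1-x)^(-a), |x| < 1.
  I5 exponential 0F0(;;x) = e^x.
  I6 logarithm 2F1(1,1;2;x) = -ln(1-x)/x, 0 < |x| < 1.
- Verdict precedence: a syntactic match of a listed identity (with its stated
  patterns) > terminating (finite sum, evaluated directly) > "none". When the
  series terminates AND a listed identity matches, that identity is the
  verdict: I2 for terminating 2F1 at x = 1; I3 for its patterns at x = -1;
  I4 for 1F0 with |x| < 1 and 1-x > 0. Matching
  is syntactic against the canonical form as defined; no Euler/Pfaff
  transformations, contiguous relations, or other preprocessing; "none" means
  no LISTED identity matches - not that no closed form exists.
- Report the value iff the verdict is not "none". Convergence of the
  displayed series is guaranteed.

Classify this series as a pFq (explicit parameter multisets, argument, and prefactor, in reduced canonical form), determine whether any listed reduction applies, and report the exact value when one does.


With C = 5/4: the canonical form is 0F0(-; -; 1/2). Verdict (x = 1/2): exponential (I5) applies (the 0F0 exponential series at x = 1/2). Its exact value is (5/4) * e^(1/2).

Key step: with t_0 = 5/4, (1)_k (C = 5/4, x = 1/2) is k! itself.
Consecutive-term ratio: r(k) = (1/2) * 1 / [(k+1)] - rational in k, leading ratio (1/2); with t_0 = 5/4, classification follows.


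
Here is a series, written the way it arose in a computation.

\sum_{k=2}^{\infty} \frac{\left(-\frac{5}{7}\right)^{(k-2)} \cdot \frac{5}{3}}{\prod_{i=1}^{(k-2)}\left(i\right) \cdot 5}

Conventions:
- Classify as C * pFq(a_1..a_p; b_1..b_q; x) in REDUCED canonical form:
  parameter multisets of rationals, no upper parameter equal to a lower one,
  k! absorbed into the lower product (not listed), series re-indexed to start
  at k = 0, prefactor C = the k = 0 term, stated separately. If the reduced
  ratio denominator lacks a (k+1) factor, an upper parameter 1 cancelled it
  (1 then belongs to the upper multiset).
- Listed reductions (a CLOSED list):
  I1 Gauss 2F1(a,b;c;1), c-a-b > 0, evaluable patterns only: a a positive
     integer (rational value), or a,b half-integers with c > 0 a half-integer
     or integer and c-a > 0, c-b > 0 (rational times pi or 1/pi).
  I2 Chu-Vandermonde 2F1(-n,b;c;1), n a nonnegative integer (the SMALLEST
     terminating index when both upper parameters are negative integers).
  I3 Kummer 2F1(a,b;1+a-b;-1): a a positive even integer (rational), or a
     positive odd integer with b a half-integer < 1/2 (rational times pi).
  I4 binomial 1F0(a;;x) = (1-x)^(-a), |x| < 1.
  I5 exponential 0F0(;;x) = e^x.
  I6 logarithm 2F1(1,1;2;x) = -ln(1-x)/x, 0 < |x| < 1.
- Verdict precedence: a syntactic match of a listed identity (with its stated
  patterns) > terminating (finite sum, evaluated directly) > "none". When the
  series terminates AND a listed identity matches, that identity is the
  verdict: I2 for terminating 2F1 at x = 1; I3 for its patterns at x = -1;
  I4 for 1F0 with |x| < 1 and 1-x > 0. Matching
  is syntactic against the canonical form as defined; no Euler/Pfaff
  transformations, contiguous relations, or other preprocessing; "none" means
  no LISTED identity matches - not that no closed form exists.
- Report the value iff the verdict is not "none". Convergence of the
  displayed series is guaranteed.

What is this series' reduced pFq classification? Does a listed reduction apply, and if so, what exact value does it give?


With C = \frac{1}{3}: the canonical form is 0F0(-; -; -\frac{5}{7}). Verdict: exponential (I5) matches (the 0F0 exponential series at x = -\frac{5}{7}). Value: \frac{1}{3} \cdot e^{-\frac{5}{7}}.

Key observation: t_0 being \frac{1}{3}, the product of the first k integers (prefactor 1/3) is k!.
Ratio: r(k) = -\frac{5}{7} * 1 / [(k+1)] - rational; roots negated = parameters, x = -\frac{5}{7}, C = \frac{1}{3}.


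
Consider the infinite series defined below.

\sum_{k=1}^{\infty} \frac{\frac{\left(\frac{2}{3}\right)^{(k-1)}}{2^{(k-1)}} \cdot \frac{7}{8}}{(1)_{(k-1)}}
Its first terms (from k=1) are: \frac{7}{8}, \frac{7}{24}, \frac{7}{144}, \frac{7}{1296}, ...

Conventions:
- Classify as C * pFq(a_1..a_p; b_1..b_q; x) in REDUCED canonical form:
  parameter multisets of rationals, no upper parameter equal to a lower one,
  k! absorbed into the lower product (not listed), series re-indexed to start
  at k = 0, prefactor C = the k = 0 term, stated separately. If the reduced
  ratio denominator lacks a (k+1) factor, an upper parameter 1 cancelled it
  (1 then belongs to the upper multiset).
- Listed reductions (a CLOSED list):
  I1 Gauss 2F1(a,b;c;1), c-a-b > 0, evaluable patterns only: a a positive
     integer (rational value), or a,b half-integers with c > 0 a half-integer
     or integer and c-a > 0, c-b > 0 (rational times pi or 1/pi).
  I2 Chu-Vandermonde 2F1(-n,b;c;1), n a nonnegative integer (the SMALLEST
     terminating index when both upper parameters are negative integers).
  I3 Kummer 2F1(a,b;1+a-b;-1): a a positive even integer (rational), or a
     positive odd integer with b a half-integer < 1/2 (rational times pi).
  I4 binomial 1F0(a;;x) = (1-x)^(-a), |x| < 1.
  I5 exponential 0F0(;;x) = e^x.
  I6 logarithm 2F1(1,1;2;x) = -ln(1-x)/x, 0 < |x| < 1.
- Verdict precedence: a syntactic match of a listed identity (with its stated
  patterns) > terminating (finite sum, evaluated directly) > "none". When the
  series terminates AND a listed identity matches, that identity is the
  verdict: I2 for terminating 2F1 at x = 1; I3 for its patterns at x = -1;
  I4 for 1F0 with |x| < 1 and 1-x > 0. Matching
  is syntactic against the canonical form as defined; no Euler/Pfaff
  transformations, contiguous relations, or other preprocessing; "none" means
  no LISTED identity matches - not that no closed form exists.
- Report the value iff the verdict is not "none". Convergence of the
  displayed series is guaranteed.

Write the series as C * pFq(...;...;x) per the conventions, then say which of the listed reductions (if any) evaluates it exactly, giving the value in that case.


Classification (C = \frac{7}{8}): 0F0 with upper {-}, lower {-}, argument x = \frac{1}{3}. Verdict: exponential (I5) applies (the 0F0 exponential series at x = \frac{1}{3}). Sum: \frac{7}{8} \cdot e^{\frac{1}{3}}.

Key observation: with t_0 = \frac{7}{8}, the two k-th powers (prefactor 7/8) combine into one argument.
Step ratio: r(k) = \frac{1}{3} * 1 / [(k+1)] - rational in k. x = \frac{1}{3}; t_0 = \frac{7}{8}; negate the roots.


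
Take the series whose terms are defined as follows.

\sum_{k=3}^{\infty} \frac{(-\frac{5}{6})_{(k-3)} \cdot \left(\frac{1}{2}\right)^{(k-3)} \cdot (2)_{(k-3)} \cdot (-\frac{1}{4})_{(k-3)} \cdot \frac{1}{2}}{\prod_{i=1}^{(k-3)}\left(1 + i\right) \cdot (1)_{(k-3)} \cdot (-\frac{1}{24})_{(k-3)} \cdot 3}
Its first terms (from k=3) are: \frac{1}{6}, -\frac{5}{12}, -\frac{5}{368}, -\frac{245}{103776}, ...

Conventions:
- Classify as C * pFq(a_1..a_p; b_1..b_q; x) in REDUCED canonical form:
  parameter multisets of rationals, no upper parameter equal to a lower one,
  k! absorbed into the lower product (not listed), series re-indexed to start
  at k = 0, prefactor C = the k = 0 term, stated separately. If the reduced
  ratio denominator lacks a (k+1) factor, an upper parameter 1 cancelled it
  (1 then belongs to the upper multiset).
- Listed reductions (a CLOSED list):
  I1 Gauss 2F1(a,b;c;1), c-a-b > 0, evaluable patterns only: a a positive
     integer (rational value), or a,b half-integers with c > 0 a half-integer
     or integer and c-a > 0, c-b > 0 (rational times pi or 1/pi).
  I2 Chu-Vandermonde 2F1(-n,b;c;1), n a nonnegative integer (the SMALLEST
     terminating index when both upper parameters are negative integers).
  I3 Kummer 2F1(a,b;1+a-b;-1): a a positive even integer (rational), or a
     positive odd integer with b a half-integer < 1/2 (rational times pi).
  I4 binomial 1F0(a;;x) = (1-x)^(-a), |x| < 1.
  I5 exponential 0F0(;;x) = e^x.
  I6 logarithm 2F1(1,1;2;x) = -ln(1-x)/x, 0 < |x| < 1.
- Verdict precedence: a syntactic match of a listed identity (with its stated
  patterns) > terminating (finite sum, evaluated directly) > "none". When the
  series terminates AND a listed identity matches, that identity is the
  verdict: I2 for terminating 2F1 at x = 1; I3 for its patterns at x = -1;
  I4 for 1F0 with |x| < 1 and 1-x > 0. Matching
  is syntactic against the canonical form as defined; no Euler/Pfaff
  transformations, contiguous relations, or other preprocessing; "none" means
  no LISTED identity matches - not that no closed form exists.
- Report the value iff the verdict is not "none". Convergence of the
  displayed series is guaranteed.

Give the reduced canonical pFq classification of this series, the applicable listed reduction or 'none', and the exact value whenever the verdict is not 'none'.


This is \frac{1}{6} * 2F1(-\frac{5}{6}, -\frac{1}{4}; -\frac{1}{24}; \frac{1}{2}) in reduced canonical form. Verdict: none. A 2F1 with upper {-\frac{5}{6}, -\frac{1}{4}} fits none of I1-I6 at x = \frac{1}{2}; the sum runs forever.

First insight: from the first term \frac{1}{6}: the lower running product (C = 1/6, x = 1/2) is a rising factorial.
Adjacent-term ratio: r(k) = \frac{1}{2} * (k-\frac{5}{6}) (k-\frac{1}{4}) / [(k-\frac{1}{24}) (k+1)] - poly over poly, x = \frac{1}{2} from leading terms; C = \frac{1}{6} at k = 0.


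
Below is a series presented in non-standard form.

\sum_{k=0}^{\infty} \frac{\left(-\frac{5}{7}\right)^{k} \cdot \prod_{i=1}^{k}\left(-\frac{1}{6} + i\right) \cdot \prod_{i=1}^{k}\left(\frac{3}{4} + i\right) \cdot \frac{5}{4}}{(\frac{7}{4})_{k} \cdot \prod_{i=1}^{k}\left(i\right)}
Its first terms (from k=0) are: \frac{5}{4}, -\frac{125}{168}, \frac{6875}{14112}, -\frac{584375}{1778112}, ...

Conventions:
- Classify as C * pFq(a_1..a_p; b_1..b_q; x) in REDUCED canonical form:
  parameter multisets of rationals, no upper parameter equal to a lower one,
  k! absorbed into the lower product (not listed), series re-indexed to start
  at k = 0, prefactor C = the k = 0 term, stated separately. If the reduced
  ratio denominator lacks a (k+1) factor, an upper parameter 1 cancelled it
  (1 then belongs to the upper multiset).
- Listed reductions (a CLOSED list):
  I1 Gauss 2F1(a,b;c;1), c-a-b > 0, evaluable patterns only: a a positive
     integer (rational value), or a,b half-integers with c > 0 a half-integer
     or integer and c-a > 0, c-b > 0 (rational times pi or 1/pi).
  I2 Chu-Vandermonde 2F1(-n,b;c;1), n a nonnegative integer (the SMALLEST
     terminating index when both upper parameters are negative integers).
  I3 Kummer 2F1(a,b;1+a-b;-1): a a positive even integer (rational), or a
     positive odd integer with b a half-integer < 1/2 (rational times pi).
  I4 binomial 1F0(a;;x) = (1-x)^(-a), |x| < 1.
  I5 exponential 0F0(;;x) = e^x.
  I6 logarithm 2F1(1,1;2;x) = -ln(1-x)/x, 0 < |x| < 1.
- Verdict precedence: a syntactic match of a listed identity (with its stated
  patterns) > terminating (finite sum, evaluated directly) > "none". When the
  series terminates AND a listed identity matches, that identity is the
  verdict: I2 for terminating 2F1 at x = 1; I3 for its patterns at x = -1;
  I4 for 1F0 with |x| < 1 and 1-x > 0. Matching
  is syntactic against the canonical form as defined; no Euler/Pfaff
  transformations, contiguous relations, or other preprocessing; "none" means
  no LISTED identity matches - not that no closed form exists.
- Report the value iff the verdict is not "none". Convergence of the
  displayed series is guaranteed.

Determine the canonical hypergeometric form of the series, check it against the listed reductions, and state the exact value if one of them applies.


Canonical form: C = \frac{5}{4} times 1F0 with upper {\frac{5}{6}}, lower {-}, x = -\frac{5}{7}. Verdict: the binomial series (I4) applies (the 1F0 binomial series: exponent -5/6, x = -\frac{5}{7}). Sum: \frac{5}{4} \cdot \left(\frac{12}{7}\right)^{-\frac{5}{6}}.

Structural cue: t_0 = \frac{5}{4} here, and the product of the first k integers (prefactor 5/4) is k!.
Ratio: r(k) = -\frac{5}{7} * (k+\frac{5}{6}) / [(k+1)] ; factor over Q: parameters, x = -\frac{5}{7}, and C = \frac{5}{4}.


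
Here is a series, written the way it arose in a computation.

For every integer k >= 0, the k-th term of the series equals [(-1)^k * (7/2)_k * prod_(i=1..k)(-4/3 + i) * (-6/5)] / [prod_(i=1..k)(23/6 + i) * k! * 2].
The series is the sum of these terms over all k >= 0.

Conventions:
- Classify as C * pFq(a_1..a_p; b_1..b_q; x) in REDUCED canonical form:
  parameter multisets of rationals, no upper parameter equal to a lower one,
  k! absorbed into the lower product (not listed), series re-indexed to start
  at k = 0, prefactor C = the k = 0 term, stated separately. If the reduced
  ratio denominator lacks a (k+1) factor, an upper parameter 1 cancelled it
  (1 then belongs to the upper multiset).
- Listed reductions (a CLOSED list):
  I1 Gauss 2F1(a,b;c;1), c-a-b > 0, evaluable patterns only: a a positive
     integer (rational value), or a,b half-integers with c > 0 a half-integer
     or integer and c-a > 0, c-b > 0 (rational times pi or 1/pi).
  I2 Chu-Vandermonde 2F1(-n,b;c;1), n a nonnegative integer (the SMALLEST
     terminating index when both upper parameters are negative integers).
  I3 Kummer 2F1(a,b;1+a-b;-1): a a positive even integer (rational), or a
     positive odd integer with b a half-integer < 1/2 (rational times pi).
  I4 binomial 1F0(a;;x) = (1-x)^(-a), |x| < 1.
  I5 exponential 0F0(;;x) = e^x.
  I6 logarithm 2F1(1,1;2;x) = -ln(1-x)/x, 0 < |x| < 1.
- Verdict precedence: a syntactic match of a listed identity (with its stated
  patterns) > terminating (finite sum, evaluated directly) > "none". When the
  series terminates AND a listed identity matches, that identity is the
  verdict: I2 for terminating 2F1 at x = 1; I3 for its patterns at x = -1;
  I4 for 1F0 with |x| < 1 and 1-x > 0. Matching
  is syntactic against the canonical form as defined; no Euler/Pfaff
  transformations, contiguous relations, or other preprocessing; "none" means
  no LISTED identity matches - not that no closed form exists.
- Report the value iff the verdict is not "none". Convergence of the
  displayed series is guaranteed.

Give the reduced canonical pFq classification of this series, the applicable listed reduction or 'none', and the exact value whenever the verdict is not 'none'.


Reduced: x = -1, 2F1, upper = {-1/3, 7/2}, lower = {29/6}, C = -3/5. Verdict: none (x = -1): each listed identity misses the multisets {-1/3, 7/2} ; {29/6}.

Key step: t_0 = -3/5 here, and the lower running product (C = -3/5) is a rising factorial.
Ratio: r(k) = (-1) * (k-1/3) (k+7/2) / [(k+29/6) (k+1)] - poly over poly, x = (-1) from leading terms; C = -3/5 at k = 0.


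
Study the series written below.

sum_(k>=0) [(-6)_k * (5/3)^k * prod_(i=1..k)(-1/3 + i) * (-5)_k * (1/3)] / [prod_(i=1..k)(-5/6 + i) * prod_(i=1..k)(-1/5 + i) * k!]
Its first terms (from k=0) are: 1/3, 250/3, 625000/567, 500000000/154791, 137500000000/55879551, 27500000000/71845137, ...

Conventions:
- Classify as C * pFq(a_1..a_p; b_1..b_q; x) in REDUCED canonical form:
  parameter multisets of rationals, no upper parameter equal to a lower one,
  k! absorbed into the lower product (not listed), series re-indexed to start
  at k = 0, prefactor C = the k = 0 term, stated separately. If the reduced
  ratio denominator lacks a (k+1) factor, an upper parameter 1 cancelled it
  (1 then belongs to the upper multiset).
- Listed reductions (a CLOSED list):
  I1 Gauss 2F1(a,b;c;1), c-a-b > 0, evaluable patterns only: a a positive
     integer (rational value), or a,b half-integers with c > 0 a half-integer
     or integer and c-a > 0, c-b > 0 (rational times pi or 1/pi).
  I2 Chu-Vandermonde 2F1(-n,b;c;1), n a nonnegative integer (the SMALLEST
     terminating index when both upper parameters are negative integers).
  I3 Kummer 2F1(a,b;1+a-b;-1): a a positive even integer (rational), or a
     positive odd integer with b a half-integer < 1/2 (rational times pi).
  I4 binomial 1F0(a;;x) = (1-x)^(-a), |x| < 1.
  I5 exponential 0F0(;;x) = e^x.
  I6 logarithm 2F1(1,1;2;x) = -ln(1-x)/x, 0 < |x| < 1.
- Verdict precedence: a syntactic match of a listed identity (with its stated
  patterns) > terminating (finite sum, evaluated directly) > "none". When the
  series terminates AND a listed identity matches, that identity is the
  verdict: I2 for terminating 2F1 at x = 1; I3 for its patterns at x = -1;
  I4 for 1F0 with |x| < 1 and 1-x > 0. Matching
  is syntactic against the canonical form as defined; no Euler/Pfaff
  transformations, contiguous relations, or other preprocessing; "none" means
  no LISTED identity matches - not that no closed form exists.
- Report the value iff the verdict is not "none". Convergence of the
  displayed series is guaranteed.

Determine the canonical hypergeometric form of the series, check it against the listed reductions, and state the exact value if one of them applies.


This is 1/3 * 3F2(-6, -5, 2/3; 1/6, 4/5; 5/3) in reduced canonical form. Verdict: terminating - upper -5 stops the sum at k = 5; the 6 terms are added exactly. Value: 3650937926903/502915959.

Structural cue: from the first term 1/3: the lower running product (prefactor 1/3) is a rising factorial.
Ratio: r(k) = (5/3) * (k-6) (k-5) (k+2/3) / [(k+1/6) (k+4/5) (k+1)] - rational; roots negated = parameters, x = (5/3), C = 1/3.


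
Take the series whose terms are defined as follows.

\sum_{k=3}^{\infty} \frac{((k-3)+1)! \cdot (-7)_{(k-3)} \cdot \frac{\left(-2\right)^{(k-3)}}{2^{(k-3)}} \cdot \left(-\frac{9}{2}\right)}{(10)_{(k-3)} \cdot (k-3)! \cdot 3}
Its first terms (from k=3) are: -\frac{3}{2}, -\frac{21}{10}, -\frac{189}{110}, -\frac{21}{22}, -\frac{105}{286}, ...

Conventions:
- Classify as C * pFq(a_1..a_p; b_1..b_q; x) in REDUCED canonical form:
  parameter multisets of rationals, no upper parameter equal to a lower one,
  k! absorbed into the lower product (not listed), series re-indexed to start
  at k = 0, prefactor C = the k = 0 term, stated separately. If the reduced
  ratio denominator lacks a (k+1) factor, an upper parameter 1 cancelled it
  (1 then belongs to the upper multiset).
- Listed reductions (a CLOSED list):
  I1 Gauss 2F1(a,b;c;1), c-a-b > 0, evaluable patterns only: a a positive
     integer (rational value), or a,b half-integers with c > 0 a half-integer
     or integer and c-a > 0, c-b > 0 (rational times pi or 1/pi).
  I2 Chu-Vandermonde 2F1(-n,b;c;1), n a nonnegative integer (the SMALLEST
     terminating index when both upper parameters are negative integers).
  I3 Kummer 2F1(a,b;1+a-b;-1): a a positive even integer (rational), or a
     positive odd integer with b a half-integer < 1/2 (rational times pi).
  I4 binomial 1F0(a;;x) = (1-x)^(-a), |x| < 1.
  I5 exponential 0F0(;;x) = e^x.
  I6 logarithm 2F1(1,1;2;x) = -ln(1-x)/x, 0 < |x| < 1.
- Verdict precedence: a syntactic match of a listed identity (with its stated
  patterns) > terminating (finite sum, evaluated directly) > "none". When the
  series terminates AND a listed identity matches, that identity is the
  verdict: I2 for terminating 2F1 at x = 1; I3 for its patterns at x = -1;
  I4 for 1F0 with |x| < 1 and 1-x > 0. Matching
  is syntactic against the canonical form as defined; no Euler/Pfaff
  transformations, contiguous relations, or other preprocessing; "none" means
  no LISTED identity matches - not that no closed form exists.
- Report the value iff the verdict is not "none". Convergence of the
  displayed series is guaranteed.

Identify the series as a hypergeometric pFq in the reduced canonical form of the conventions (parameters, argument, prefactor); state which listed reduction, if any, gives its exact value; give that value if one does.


Reduced: x = -1, 2F1, upper = {-7, 2}, lower = {10}, C = -\frac{3}{2}. Verdict (x = -1): Kummer's theorem (I3) applies (x = -1; c = 10 equals 1+a-b for upper {-7, 2}: listed pattern). Sum: -\frac{27}{4}.

First insight: t_0 = -\frac{3}{2} here, and the factorial ratio (C = -3/2) (k+a-1)!/(a-1)! is a rising factorial (a)_k.
Step ratio: r(k) = -1 * (k-7) (k+2) / [(k+10) (k+1)] - rational in k, leading ratio -1; with t_0 = -\frac{3}{2}, classification follows.


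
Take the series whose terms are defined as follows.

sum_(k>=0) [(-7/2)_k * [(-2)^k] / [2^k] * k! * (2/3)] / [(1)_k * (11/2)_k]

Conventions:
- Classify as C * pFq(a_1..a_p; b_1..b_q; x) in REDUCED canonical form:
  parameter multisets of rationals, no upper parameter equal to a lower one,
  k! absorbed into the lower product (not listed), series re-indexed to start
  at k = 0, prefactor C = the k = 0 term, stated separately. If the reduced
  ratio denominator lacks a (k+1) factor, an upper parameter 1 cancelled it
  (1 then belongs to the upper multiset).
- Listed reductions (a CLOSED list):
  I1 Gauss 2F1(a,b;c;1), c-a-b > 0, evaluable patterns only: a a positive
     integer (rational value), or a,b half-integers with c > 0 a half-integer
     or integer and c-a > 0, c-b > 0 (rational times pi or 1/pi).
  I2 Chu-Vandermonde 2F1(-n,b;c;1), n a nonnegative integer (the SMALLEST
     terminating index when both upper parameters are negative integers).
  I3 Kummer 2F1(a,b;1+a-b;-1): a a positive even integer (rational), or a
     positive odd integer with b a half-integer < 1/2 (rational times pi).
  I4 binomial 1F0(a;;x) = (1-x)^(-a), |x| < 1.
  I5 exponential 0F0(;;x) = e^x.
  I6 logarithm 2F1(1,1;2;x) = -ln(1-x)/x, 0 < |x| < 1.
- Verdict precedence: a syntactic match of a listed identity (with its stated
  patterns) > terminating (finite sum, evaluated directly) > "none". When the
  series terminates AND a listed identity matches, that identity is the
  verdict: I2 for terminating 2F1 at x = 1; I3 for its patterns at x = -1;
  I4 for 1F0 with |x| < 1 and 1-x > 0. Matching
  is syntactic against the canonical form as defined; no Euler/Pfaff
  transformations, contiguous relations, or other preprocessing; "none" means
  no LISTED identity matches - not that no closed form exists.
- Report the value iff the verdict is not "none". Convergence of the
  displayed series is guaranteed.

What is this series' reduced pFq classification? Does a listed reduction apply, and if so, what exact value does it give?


This is 2/3 * 2F1(-7/2, 1; 11/2; -1) in reduced canonical form. Verdict (x = -1): Kummer's theorem (I3) applies (x = -1; c = 11/2 equals 1+a-b for upper {-7/2, 1}: listed pattern). Hence: (105/256) * pi.

Key observation: from the first term 2/3: the two k-th powers (C = 2/3, x = -1) combine into one argument.
Ratio: r(k) = (-1) * (k-7/2) (k+1) / [(k+11/2) (k+1)] ; factor over Q: parameters, x = (-1), and C = 2/3.


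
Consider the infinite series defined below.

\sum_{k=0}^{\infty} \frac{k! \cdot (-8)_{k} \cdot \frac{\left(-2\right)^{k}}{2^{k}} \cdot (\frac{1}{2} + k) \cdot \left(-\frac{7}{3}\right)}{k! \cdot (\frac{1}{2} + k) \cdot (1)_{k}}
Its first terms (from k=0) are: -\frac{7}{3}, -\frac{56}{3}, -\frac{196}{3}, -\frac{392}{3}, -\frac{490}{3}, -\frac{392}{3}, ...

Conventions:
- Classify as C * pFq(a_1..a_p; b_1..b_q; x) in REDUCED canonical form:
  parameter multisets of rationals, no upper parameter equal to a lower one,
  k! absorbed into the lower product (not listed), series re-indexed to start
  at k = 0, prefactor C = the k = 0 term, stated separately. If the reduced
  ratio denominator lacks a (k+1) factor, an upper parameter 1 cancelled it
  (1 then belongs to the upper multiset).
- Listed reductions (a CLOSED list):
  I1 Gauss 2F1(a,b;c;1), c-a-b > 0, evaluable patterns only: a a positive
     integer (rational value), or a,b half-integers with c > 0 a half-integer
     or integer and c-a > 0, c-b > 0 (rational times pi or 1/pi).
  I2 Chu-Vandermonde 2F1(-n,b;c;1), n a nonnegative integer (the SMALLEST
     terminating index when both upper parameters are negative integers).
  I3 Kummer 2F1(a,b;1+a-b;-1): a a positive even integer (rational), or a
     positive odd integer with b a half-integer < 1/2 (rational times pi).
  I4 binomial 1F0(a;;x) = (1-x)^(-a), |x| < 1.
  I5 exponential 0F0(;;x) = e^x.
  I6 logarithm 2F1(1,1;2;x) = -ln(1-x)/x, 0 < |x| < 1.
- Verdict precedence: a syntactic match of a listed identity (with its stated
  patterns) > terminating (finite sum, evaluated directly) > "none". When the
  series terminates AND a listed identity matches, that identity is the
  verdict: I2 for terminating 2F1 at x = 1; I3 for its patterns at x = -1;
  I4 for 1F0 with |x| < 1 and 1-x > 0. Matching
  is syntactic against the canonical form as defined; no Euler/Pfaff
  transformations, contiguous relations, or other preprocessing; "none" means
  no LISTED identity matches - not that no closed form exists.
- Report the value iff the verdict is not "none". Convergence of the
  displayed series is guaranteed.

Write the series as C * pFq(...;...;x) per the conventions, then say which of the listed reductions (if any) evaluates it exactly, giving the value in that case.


Canonical form: C = -\frac{7}{3} times 1F0 with upper {-8}, lower {-}, x = -1. Verdict: terminating. With -8 upstairs the series is a 9-term polynomial sum; evaluated term by term. Hence: -\frac{1792}{3}.

First insight: with t_0 = -\frac{7}{3}, the parameter 1 appears in both the upper and lower lists and cancels (alongside the other common factor).
Adjacent-term ratio: r(k) = -1 * (k-8) / [(k+1)] - rational in k, leading ratio -1; with t_0 = -\frac{7}{3}, classification follows.


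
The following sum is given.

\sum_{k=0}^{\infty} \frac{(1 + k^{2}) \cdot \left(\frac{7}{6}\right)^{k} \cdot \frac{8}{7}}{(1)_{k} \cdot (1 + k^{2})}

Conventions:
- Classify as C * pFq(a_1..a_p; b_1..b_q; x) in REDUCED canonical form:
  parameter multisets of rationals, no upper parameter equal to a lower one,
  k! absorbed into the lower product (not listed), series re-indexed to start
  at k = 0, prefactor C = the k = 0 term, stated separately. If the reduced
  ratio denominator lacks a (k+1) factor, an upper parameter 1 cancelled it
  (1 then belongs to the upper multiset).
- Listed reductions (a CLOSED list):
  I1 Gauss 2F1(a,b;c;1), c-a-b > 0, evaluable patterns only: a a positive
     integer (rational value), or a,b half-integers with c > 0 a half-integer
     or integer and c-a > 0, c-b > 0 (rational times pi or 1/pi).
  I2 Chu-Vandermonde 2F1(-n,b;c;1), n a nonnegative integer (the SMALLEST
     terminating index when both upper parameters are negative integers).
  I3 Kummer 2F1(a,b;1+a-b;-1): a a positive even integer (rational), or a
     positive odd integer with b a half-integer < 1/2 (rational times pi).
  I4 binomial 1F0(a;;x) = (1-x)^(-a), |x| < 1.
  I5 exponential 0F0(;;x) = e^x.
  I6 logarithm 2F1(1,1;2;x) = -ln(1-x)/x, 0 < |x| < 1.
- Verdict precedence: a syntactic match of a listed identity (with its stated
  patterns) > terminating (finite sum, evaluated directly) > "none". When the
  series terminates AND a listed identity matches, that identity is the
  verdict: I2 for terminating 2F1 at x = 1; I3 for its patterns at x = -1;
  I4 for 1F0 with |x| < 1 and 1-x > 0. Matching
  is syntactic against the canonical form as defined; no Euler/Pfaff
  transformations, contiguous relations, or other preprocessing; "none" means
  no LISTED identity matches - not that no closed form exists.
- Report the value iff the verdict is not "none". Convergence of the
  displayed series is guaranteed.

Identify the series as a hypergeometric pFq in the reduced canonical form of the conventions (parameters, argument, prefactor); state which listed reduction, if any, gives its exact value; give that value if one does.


The tell: x = \frac{7}{6} and (1)_k (C = 8/7) is k! itself.
Consecutive-term ratio: r(k) = \frac{7}{6} * 1 / [(k+1)] - rational in k, leading ratio \frac{7}{6}; with t_0 = \frac{8}{7}, classification follows.

This is \frac{8}{7} * 0F0(-; -; \frac{7}{6}) in reduced canonical form. Verdict (x = \frac{7}{6}): exponential (I5) applies (the 0F0 exponential series at x = \frac{7}{6}). Exact value: \frac{8}{7} \cdot e^{\frac{7}{6}}.


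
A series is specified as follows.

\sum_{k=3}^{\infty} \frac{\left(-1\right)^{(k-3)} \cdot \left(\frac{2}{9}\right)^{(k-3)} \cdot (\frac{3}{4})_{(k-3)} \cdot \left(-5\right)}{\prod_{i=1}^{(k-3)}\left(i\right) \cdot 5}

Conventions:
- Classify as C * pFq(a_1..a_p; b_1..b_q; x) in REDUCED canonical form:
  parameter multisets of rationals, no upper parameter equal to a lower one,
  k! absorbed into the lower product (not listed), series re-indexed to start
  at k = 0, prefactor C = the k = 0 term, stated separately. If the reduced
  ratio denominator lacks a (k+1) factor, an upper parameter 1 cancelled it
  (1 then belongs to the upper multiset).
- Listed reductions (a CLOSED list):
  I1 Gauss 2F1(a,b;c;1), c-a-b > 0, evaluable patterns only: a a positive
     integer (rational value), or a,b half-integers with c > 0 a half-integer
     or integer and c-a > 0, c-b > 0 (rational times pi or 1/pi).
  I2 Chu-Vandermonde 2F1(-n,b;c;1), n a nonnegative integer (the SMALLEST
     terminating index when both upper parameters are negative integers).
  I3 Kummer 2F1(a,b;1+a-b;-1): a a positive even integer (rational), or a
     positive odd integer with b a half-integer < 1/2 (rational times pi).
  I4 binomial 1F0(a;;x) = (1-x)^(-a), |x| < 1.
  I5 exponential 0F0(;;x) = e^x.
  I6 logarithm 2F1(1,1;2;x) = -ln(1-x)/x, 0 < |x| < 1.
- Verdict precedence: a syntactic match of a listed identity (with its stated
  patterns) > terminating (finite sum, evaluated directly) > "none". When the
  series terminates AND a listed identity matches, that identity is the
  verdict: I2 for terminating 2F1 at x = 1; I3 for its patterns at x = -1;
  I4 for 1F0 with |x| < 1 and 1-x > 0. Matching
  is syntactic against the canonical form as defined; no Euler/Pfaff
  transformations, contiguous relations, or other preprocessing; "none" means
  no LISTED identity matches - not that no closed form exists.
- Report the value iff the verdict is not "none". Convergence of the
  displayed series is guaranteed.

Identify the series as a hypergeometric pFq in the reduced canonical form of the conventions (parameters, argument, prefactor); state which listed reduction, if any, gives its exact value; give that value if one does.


Key step: t_0 being -1, the product of the first k integers (C = -1, x = -2/9) is k!.
Step ratio: r(k) = -\frac{2}{9} * (k+\frac{3}{4}) / [(k+1)] - poly over poly, x = -\frac{2}{9} from leading terms; C = -1 at k = 0.

Prefactor -1, argument -\frac{2}{9}: 1F0 with upper {\frac{3}{4}} over lower {-}. Verdict: the I4 binomial reduction fires (the 1F0 binomial series: exponent -3/4, x = -\frac{2}{9}). Sum: \left(-1\right) \cdot \left(\frac{11}{9}\right)^{-\frac{3}{4}}.


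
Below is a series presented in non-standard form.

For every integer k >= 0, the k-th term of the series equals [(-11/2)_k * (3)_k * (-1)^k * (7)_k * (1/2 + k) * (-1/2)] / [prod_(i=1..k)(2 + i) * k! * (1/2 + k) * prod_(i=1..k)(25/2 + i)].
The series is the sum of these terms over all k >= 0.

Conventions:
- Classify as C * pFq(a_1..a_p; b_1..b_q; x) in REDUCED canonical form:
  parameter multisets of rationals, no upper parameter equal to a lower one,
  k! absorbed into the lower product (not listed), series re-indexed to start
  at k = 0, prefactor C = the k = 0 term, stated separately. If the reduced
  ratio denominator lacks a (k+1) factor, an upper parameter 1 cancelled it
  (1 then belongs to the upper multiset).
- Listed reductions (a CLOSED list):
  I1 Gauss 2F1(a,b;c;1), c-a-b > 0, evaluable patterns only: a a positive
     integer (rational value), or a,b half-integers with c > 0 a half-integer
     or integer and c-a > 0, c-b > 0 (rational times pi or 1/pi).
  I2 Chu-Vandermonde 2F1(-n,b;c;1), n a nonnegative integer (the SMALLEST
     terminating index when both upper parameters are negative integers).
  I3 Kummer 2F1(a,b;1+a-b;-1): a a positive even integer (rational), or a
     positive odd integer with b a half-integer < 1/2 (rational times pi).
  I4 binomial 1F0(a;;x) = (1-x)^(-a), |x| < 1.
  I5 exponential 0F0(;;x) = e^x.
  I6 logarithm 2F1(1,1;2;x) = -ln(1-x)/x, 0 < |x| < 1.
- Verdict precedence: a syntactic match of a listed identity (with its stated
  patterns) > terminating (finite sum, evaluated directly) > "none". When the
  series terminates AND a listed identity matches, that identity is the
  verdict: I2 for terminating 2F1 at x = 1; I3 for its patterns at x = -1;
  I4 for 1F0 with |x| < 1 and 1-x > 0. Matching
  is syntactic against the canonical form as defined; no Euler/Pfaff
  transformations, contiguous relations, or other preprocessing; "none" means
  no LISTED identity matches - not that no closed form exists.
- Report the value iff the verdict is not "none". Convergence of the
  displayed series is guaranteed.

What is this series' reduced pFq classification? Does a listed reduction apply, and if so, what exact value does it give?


At argument -1: a 2F1 with upper {-11/2, 7}, lower {27/2}, scaled by C = -1/2. Verdict: this is the Kummer evaluation I3 (x = -1; c = 27/2 equals 1+a-b for upper {-11/2, 7}: listed pattern). Hence: (-929553625/536870912) * pi.

First insight: x = (-1) and the lower running product (C = -1/2, x = -1) is a rising factorial.
Consecutive-term ratio: r(k) = (-1) * (k-11/2) (k+7) / [(k+27/2) (k+1)] ; factor over Q: parameters, x = (-1), and C = -1/2.
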